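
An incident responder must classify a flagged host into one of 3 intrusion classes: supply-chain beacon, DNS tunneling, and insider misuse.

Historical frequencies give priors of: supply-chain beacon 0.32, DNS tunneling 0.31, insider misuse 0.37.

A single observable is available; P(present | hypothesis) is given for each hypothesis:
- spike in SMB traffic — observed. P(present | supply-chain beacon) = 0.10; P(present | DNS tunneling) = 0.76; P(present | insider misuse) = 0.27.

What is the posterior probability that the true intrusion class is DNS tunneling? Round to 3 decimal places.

0.641

By Bayes' rule, the unnormalized weight for each hypothesis is prior × likelihood:
  supply-chain beacon: 0.32 × 0.10 = 0.032
  DNS tunneling: 0.31 × 0.76 = 0.2356
  insider misuse: 0.37 × 0.27 = 0.0999
Marginal likelihood of the evidence = 0.3675.
P(DNS tunneling | evidence) = 0.2356 / 0.3675 ≈ 0.641.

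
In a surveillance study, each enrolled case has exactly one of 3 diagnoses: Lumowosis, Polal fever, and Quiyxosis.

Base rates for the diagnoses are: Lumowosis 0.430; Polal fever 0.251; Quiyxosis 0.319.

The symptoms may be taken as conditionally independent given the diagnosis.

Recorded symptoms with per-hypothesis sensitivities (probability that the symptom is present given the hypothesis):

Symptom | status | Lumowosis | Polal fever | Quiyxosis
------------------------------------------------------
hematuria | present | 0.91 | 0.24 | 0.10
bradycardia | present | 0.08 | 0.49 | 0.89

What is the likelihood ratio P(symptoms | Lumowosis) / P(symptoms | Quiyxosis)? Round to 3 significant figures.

0.818

Take the product of per-symptom likelihoods under each hypothesis, then divide.
  Lumowosis: 0.91 × 0.08 = 0.0728
  Quiyxosis: 0.10 × 0.89 = 0.089
Bayes factor = 0.0728 / 0.089 ≈ 0.818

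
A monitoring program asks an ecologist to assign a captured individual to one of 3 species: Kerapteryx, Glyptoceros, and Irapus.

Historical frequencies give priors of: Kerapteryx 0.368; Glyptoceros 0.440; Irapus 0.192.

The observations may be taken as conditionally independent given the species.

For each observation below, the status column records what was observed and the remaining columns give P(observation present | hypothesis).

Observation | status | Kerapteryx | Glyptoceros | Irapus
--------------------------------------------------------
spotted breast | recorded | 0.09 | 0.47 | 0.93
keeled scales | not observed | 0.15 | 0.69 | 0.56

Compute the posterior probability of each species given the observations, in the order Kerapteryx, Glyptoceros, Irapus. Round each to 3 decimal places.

0.165, 0.375, 0.460

Multiply each prior by the joint likelihood of the evidence pattern (using 1 − P(present | H) for each absent observation):
  Kerapteryx: 0.368 × 0.09 × (1 − 0.15) = 0.028152
  Glyptoceros: 0.440 × 0.47 × (1 − 0.69) = 0.064108
  Irapus: 0.192 × 0.93 × (1 − 0.56) = 0.078566
Marginal likelihood of the evidence = 0.17083.
P(Kerapteryx | evidence) = 0.028152 / 0.17083 ≈ 0.165
P(Glyptoceros | evidence) = 0.064108 / 0.17083 ≈ 0.375
P(Irapus | evidence) = 0.078566 / 0.17083 ≈ 0.460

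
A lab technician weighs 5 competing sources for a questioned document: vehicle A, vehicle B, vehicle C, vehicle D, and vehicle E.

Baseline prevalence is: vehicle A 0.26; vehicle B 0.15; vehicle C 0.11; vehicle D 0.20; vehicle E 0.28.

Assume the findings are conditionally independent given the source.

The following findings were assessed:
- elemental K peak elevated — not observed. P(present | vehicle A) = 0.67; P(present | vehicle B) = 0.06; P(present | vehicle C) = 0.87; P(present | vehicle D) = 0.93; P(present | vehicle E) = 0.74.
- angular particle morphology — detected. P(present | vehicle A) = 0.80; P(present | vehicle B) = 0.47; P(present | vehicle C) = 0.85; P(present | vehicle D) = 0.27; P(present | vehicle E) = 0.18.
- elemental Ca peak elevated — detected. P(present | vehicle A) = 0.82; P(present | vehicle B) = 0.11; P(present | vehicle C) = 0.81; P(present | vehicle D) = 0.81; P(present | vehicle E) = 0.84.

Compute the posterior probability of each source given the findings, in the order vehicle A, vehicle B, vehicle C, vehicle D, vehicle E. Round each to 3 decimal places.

By Bayes' rule with conditional independence, the unnormalized weight for each hypothesis is prior × ∏ likelihoods (using 1 − P(present | H) for each absent finding):
  vehicle A: 0.26 × (1 − 0.67) × 0.80 × 0.82 = 0.056285
  vehicle B: 0.15 × (1 − 0.06) × 0.47 × 0.11 = 0.0072897
  vehicle C: 0.11 × (1 − 0.87) × 0.85 × 0.81 = 0.0098455
  vehicle D: 0.20 × (1 − 0.93) × 0.27 × 0.81 = 0.0030618
  vehicle E: 0.28 × (1 − 0.74) × 0.18 × 0.84 = 0.011007
Marginal likelihood of the evidence = 0.087489.
P(vehicle A | evidence) = 0.056285 / 0.087489 ≈ 0.643
P(vehicle B | evidence) = 0.0072897 / 0.087489 ≈ 0.083
P(vehicle C | evidence) = 0.0098455 / 0.087489 ≈ 0.113
P(vehicle D | evidence) = 0.0030618 / 0.087489 ≈ 0.035
P(vehicle E | evidence) = 0.011007 / 0.087489 ≈ 0.126

0.643, 0.083, 0.113, 0.035, 0.126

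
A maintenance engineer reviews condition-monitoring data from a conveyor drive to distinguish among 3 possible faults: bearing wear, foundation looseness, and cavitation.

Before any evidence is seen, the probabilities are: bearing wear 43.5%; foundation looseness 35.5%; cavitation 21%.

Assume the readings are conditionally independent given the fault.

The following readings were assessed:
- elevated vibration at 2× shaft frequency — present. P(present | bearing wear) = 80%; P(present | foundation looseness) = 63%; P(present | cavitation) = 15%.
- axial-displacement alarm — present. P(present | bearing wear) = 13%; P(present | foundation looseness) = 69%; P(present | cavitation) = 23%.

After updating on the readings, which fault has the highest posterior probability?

foundation looseness

For each hypothesis, the unnormalized posterior weight is prior × product of the reading likelihoods:
  bearing wear: 0.435 × 0.80 × 0.13 = 0.04524
  foundation looseness: 0.355 × 0.63 × 0.69 = 0.15432
  cavitation: 0.210 × 0.15 × 0.23 = 0.007245
The unnormalized weights sum to 0.2068.
P(bearing wear | evidence) ≈ 0.04524 / 0.2068 ≈ 0.219
P(foundation looseness | evidence) ≈ 0.15432 / 0.2068 ≈ 0.746
P(cavitation | evidence) ≈ 0.007245 / 0.2068 ≈ 0.035
The largest is 0.746, so foundation looseness is most probable.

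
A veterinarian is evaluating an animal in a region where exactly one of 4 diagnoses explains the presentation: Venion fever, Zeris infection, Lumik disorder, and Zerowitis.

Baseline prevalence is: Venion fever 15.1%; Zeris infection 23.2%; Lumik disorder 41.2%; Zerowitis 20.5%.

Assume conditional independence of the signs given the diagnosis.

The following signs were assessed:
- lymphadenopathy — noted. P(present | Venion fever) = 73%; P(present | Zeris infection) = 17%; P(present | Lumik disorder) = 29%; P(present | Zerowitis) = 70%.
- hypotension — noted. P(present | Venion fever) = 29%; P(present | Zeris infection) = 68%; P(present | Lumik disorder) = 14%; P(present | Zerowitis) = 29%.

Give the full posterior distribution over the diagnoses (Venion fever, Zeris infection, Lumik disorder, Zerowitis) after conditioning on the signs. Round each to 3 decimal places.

By Bayes' rule with conditional independence, the unnormalized weight for each hypothesis is prior × ∏ likelihoods:
  Venion fever: 0.151 × 0.73 × 0.29 = 0.031967
  Zeris infection: 0.232 × 0.17 × 0.68 = 0.026819
  Lumik disorder: 0.412 × 0.29 × 0.14 = 0.016727
  Zerowitis: 0.205 × 0.70 × 0.29 = 0.041615
Normalizing constant Z = 0.031967 + 0.026819 + 0.016727 + 0.041615 = 0.11713.
P(Venion fever | evidence) = 0.031967 / 0.11713 ≈ 0.273
P(Zeris infection | evidence) = 0.026819 / 0.11713 ≈ 0.229
P(Lumik disorder | evidence) = 0.016727 / 0.11713 ≈ 0.143
P(Zerowitis | evidence) = 0.041615 / 0.11713 ≈ 0.355

0.273, 0.229, 0.143, 0.355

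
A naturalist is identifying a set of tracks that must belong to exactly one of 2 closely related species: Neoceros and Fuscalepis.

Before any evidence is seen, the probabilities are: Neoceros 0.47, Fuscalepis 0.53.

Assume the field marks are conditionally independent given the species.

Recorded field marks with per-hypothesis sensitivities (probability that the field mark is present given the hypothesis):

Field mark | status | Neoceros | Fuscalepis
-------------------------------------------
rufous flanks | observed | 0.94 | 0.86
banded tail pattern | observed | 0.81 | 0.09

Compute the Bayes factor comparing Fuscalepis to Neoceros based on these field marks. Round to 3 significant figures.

0.102

Take the product of per-field mark likelihoods under each hypothesis, then divide.
  Fuscalepis: 0.86 × 0.09 = 0.0774
  Neoceros: 0.94 × 0.81 = 0.7614
Bayes factor = 0.0774 / 0.7614 ≈ 0.102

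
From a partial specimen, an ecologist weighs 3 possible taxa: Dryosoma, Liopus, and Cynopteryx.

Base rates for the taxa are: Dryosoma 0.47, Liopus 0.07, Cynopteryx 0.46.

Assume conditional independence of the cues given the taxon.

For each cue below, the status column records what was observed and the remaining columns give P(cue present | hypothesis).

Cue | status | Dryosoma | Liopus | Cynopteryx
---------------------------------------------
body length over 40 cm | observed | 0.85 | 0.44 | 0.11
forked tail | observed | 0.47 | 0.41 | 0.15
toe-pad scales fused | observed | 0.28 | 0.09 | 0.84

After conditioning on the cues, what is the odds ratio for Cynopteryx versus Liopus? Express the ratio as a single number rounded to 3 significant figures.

Posterior odds equal prior odds times the likelihood ratio; only the two competing hypotheses matter.
  Cynopteryx: 0.46 × 0.11 × 0.15 × 0.84 = 0.0063756
  Liopus: 0.07 × 0.44 × 0.41 × 0.09 = 0.0011365
Posterior odds = 0.0063756 / 0.0011365 ≈ 5.61.

5.61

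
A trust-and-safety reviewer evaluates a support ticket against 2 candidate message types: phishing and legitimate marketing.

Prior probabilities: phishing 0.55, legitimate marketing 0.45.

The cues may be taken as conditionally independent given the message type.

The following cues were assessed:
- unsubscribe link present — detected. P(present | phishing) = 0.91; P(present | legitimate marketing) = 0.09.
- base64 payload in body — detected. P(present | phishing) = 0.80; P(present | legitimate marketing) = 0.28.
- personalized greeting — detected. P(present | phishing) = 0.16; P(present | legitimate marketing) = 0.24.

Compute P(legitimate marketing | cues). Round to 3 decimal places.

0.041

For each hypothesis, the unnormalized posterior weight is prior × product of the cue likelihoods:
  phishing: 0.55 × 0.91 × 0.80 × 0.16 = 0.064064
  legitimate marketing: 0.45 × 0.09 × 0.28 × 0.24 = 0.0027216
Normalizing constant Z = 0.064064 + 0.0027216 = 0.066786.
P(legitimate marketing | evidence) = 0.0027216 / 0.066786 ≈ 0.041.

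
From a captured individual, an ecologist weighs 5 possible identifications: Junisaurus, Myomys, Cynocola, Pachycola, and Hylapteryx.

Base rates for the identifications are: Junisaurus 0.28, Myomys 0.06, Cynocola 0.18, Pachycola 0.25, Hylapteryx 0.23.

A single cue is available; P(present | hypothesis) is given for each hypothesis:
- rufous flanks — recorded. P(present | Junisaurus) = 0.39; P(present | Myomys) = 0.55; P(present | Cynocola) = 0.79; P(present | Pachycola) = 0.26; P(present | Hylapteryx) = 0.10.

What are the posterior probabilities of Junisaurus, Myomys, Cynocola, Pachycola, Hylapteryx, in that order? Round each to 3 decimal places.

0.293, 0.089, 0.382, 0.175, 0.062

For each hypothesis, the unnormalized posterior weight is prior × likelihood:
  Junisaurus: 0.28 × 0.39 = 0.1092
  Myomys: 0.06 × 0.55 = 0.033
  Cynocola: 0.18 × 0.79 = 0.1422
  Pachycola: 0.25 × 0.26 = 0.065
  Hylapteryx: 0.23 × 0.10 = 0.023
Normalizing constant Z = 0.1092 + 0.033 + 0.1422 + 0.065 + 0.023 = 0.3724.
P(Junisaurus | evidence) = 0.1092 / 0.3724 ≈ 0.293
P(Myomys | evidence) = 0.033 / 0.3724 ≈ 0.089
P(Cynocola | evidence) = 0.1422 / 0.3724 ≈ 0.382
P(Pachycola | evidence) = 0.065 / 0.3724 ≈ 0.175
P(Hylapteryx | evidence) = 0.023 / 0.3724 ≈ 0.062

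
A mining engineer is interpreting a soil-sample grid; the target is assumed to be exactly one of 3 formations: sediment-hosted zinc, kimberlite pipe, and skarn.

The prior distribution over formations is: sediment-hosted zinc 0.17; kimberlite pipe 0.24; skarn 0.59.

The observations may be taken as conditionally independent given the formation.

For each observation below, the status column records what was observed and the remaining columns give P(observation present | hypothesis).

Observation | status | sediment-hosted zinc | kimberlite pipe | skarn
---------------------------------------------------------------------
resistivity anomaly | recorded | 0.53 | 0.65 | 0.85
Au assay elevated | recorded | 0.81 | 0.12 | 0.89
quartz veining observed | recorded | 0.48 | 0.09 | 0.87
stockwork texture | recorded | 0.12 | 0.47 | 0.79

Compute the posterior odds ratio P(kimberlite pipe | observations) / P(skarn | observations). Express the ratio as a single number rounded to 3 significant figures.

0.00258

Posterior odds equal prior odds times the likelihood ratio; only the two competing hypotheses matter.
  kimberlite pipe: 0.24 × 0.65 × 0.12 × 0.09 × 0.47 = 0.00079186
  skarn: 0.59 × 0.85 × 0.89 × 0.87 × 0.79 = 0.30677
Posterior odds = 0.00079186 / 0.30677 ≈ 0.00258.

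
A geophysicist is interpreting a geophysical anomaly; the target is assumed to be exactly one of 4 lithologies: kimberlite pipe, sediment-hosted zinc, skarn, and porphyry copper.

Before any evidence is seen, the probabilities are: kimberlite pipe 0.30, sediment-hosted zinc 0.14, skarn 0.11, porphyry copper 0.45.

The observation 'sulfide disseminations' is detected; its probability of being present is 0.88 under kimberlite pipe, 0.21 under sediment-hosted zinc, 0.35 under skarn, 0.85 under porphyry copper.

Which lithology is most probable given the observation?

Multiply each prior by the likelihood of the observation:
  kimberlite pipe: 0.30 × 0.88 = 0.264
  sediment-hosted zinc: 0.14 × 0.21 = 0.0294
  skarn: 0.11 × 0.35 = 0.0385
  porphyry copper: 0.45 × 0.85 = 0.3825
Marginal likelihood of the evidence = 0.7144.
P(kimberlite pipe | evidence) ≈ 0.264 / 0.7144 ≈ 0.370
P(sediment-hosted zinc | evidence) ≈ 0.0294 / 0.7144 ≈ 0.041
P(skarn | evidence) ≈ 0.0385 / 0.7144 ≈ 0.054
P(porphyry copper | evidence) ≈ 0.3825 / 0.7144 ≈ 0.535
The largest is 0.535, so porphyry copper is most probable.

porphyry copper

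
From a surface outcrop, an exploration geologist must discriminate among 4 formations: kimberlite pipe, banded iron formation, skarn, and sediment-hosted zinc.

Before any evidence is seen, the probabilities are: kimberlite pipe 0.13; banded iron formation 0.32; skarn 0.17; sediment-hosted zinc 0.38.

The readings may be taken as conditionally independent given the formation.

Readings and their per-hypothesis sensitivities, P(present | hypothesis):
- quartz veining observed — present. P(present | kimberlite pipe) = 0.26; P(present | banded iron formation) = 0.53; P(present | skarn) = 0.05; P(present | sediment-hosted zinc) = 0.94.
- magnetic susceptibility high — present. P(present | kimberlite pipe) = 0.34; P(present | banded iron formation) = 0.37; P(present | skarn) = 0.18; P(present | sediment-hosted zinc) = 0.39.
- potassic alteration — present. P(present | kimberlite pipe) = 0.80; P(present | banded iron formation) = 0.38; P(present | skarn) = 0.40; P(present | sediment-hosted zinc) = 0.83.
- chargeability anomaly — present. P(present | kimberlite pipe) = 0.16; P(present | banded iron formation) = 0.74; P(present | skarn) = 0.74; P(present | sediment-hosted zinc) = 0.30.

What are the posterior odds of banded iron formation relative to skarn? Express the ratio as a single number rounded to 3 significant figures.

Unnormalized posterior weight (prior times the reading likelihoods) for each of the two hypotheses:
  banded iron formation: 0.32 × 0.53 × 0.37 × 0.38 × 0.74 = 0.017646
  skarn: 0.17 × 0.05 × 0.18 × 0.40 × 0.74 = 0.00045288
Odds(banded iron formation : skarn) = 0.017646 / 0.00045288 ≈ 39.0.

39.0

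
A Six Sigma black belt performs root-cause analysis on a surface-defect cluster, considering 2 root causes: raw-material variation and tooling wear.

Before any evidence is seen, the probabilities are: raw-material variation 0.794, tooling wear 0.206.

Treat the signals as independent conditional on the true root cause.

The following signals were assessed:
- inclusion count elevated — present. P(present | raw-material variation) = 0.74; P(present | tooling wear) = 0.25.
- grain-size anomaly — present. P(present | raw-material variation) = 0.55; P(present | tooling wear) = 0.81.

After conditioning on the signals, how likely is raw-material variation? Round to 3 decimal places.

0.886

By Bayes' rule with conditional independence, the unnormalized weight for each hypothesis is prior × ∏ likelihoods:
  raw-material variation: 0.794 × 0.74 × 0.55 = 0.32316
  tooling wear: 0.206 × 0.25 × 0.81 = 0.041715
Normalizing constant Z = 0.32316 + 0.041715 = 0.36487.
P(raw-material variation | evidence) = 0.32316 / 0.36487 ≈ 0.886.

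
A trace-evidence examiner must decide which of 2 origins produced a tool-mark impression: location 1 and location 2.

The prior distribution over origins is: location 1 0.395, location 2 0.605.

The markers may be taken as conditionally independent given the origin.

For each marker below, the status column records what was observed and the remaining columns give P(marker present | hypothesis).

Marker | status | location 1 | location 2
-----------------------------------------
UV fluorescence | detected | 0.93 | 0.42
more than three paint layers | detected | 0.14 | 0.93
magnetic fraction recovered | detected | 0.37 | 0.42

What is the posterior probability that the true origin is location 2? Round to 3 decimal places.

0.839

Multiply each prior by the joint likelihood of the marker pattern:
  location 1: 0.395 × 0.93 × 0.14 × 0.37 = 0.019029
  location 2: 0.605 × 0.42 × 0.93 × 0.42 = 0.099251
Marginal likelihood of the evidence = 0.11828.
P(location 2 | evidence) = 0.099251 / 0.11828 ≈ 0.839.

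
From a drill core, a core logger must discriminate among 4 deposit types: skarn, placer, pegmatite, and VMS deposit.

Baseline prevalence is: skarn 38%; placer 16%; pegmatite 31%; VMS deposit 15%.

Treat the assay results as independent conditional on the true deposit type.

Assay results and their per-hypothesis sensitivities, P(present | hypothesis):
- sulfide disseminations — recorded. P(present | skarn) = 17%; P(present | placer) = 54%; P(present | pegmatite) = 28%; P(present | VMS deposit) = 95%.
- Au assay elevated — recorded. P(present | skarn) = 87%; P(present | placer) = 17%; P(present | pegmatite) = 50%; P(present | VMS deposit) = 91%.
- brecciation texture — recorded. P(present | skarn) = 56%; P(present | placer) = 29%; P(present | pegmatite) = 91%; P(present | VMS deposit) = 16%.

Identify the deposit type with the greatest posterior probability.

pegmatite

Multiply each prior by the joint likelihood of the assay result pattern:
  skarn: 0.38 × 0.17 × 0.87 × 0.56 = 0.031473
  placer: 0.16 × 0.54 × 0.17 × 0.29 = 0.0042595
  pegmatite: 0.31 × 0.28 × 0.50 × 0.91 = 0.039494
  VMS deposit: 0.15 × 0.95 × 0.91 × 0.16 = 0.020748
The unnormalized weights sum to 0.095975.
P(skarn | evidence) ≈ 0.031473 / 0.095975 ≈ 0.328
P(placer | evidence) ≈ 0.0042595 / 0.095975 ≈ 0.044
P(pegmatite | evidence) ≈ 0.039494 / 0.095975 ≈ 0.412
P(VMS deposit | evidence) ≈ 0.020748 / 0.095975 ≈ 0.216
The largest is 0.412, so pegmatite is most probable.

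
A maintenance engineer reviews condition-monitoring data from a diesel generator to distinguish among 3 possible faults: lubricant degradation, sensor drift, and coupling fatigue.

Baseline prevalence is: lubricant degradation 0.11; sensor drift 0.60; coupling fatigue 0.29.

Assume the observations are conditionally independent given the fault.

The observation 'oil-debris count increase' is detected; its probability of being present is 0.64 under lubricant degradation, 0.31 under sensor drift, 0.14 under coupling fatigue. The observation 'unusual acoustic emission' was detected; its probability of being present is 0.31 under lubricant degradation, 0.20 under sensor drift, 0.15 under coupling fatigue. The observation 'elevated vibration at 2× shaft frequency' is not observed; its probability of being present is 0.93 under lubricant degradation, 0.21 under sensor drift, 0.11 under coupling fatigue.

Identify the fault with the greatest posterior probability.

For each hypothesis, the unnormalized posterior weight is prior × product of the observation likelihoods (using 1 − P(present | H) for each absent observation):
  lubricant degradation: 0.11 × 0.64 × 0.31 × (1 − 0.93) = 0.0015277
  sensor drift: 0.60 × 0.31 × 0.20 × (1 − 0.21) = 0.029388
  coupling fatigue: 0.29 × 0.14 × 0.15 × (1 − 0.11) = 0.0054201
Marginal likelihood of the evidence = 0.036336.
P(lubricant degradation | evidence) ≈ 0.0015277 / 0.036336 ≈ 0.042
P(sensor drift | evidence) ≈ 0.029388 / 0.036336 ≈ 0.809
P(coupling fatigue | evidence) ≈ 0.0054201 / 0.036336 ≈ 0.149
The largest is 0.809, so sensor drift is most probable.

sensor drift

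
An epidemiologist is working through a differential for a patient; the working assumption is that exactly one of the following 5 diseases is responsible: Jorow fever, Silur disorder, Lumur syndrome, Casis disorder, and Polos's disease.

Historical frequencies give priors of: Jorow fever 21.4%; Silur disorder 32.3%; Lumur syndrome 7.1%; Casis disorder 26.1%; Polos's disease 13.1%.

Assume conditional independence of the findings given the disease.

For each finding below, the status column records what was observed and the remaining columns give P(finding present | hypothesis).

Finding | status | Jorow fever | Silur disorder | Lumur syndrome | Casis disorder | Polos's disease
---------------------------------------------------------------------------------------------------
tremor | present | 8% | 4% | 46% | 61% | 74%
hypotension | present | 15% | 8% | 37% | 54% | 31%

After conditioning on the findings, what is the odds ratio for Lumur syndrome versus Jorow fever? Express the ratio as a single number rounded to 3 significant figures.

4.71

Posterior odds equal prior odds times the likelihood ratio; only the two competing hypotheses matter.
  Lumur syndrome: 0.071 × 0.46 × 0.37 = 0.012084
  Jorow fever: 0.214 × 0.08 × 0.15 = 0.002568
Posterior odds = 0.012084 / 0.002568 ≈ 4.71.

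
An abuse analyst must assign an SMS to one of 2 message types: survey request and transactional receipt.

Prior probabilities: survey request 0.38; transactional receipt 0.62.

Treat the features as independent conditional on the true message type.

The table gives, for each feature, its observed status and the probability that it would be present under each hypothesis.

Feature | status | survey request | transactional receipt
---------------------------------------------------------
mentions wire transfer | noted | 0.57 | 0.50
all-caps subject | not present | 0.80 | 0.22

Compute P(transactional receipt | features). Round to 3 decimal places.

0.848

Multiply each prior by the joint likelihood of the feature pattern (using 1 − P(present | H) for each absent feature):
  survey request: 0.38 × 0.57 × (1 − 0.80) = 0.04332
  transactional receipt: 0.62 × 0.50 × (1 − 0.22) = 0.2418
Normalizing constant Z = 0.04332 + 0.2418 = 0.28512.
P(transactional receipt | evidence) = 0.2418 / 0.28512 ≈ 0.848.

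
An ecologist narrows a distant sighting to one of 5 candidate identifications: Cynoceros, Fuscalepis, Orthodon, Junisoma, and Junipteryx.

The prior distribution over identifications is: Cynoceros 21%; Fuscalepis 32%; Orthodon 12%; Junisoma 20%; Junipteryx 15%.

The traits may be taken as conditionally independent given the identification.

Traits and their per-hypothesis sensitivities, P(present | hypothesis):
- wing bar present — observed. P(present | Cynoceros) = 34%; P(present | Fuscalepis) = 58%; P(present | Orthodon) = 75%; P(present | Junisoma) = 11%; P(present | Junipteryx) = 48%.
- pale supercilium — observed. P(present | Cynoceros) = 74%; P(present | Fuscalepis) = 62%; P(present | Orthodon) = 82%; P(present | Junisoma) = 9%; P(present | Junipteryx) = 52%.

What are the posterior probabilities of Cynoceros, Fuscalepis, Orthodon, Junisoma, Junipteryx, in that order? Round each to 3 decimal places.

For each hypothesis, the unnormalized posterior weight is prior × product of the trait likelihoods:
  Cynoceros: 0.21 × 0.34 × 0.74 = 0.052836
  Fuscalepis: 0.32 × 0.58 × 0.62 = 0.11507
  Orthodon: 0.12 × 0.75 × 0.82 = 0.0738
  Junisoma: 0.20 × 0.11 × 0.09 = 0.00198
  Junipteryx: 0.15 × 0.48 × 0.52 = 0.03744
Marginal likelihood of the evidence = 0.28113.
P(Cynoceros | evidence) = 0.052836 / 0.28113 ≈ 0.188
P(Fuscalepis | evidence) = 0.11507 / 0.28113 ≈ 0.409
P(Orthodon | evidence) = 0.0738 / 0.28113 ≈ 0.263
P(Junisoma | evidence) = 0.00198 / 0.28113 ≈ 0.007
P(Junipteryx | evidence) = 0.03744 / 0.28113 ≈ 0.133

0.188, 0.409, 0.263, 0.007, 0.133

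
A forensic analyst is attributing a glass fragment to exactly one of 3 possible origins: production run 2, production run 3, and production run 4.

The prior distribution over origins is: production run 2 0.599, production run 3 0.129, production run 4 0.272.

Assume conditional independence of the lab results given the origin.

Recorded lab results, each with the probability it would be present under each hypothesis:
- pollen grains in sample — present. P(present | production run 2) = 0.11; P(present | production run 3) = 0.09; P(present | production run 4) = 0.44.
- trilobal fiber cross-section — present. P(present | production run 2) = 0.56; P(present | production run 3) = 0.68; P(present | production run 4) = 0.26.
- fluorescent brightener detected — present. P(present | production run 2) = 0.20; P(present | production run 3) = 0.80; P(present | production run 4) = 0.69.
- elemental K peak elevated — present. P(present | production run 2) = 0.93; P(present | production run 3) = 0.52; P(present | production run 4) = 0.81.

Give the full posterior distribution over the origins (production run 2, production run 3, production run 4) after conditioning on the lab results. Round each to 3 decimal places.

0.249, 0.119, 0.632

For each hypothesis, the unnormalized posterior weight is prior × product of the lab result likelihoods:
  production run 2: 0.599 × 0.11 × 0.56 × 0.20 × 0.93 = 0.0068631
  production run 3: 0.129 × 0.09 × 0.68 × 0.80 × 0.52 = 0.0032842
  production run 4: 0.272 × 0.44 × 0.26 × 0.69 × 0.81 = 0.017391
The unnormalized weights sum to 0.027539.
P(production run 2 | evidence) = 0.0068631 / 0.027539 ≈ 0.249
P(production run 3 | evidence) = 0.0032842 / 0.027539 ≈ 0.119
P(production run 4 | evidence) = 0.017391 / 0.027539 ≈ 0.632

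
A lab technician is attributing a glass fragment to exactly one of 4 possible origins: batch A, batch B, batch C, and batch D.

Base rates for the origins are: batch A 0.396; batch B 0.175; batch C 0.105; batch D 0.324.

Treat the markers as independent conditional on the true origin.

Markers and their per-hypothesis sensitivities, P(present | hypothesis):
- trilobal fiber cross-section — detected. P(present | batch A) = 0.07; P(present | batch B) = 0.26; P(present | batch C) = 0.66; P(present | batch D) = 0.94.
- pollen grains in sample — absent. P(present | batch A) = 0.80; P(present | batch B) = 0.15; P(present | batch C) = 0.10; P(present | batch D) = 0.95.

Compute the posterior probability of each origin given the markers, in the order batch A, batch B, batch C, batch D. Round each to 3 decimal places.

0.046, 0.317, 0.512, 0.125

By Bayes' rule with conditional independence, the unnormalized weight for each hypothesis is prior × ∏ likelihoods (using 1 − P(present | H) for each absent marker):
  batch A: 0.396 × 0.07 × (1 − 0.80) = 0.005544
  batch B: 0.175 × 0.26 × (1 − 0.15) = 0.038675
  batch C: 0.105 × 0.66 × (1 − 0.10) = 0.06237
  batch D: 0.324 × 0.94 × (1 − 0.95) = 0.015228
Marginal likelihood of the evidence = 0.12182.
P(batch A | evidence) = 0.005544 / 0.12182 ≈ 0.046
P(batch B | evidence) = 0.038675 / 0.12182 ≈ 0.317
P(batch C | evidence) = 0.06237 / 0.12182 ≈ 0.512
P(batch D | evidence) = 0.015228 / 0.12182 ≈ 0.125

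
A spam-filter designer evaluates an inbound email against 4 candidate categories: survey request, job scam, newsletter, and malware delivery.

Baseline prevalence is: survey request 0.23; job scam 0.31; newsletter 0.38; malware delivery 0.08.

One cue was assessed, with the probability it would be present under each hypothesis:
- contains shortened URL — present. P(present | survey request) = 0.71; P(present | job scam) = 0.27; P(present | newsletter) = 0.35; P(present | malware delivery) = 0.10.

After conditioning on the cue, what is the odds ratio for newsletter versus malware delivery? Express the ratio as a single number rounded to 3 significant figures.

16.6

Unnormalized posterior weight (prior times the cue likelihood) for each of the two hypotheses:
  newsletter: 0.38 × 0.35 = 0.133
  malware delivery: 0.08 × 0.10 = 0.008
Posterior odds = 0.133 / 0.008 ≈ 16.6.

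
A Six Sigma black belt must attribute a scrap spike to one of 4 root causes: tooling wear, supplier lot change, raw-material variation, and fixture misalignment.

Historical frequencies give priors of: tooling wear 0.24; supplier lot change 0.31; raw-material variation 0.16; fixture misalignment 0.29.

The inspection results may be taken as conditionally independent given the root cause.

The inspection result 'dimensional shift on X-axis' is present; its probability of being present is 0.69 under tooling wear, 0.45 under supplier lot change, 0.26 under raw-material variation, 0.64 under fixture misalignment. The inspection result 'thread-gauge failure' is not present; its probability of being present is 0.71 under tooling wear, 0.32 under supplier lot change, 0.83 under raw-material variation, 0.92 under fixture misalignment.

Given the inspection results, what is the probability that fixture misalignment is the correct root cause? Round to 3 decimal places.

0.090

Multiply each prior by the joint likelihood of the inspection result pattern (using 1 − P(present | H) for each absent inspection result):
  tooling wear: 0.24 × 0.69 × (1 − 0.71) = 0.048024
  supplier lot change: 0.31 × 0.45 × (1 − 0.32) = 0.09486
  raw-material variation: 0.16 × 0.26 × (1 − 0.83) = 0.007072
  fixture misalignment: 0.29 × 0.64 × (1 − 0.92) = 0.014848
Normalizing constant Z = 0.048024 + 0.09486 + 0.007072 + 0.014848 = 0.1648.
P(fixture misalignment | evidence) = 0.014848 / 0.1648 ≈ 0.090.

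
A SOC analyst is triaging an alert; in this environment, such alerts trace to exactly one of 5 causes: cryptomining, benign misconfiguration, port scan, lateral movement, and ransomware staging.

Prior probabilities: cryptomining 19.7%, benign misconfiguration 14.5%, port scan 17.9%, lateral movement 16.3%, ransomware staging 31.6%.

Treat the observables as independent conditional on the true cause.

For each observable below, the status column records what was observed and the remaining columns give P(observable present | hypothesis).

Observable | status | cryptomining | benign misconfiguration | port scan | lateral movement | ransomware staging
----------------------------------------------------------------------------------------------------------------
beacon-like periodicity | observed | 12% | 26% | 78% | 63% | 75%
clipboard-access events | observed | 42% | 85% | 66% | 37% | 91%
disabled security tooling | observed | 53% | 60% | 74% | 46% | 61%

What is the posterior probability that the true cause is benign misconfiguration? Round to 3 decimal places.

0.080

For each hypothesis, the unnormalized posterior weight is prior × product of the observable likelihoods:
  cryptomining: 0.197 × 0.12 × 0.42 × 0.53 = 0.0052623
  benign misconfiguration: 0.145 × 0.26 × 0.85 × 0.60 = 0.019227
  port scan: 0.179 × 0.78 × 0.66 × 0.74 = 0.06819
  lateral movement: 0.163 × 0.63 × 0.37 × 0.46 = 0.017478
  ransomware staging: 0.316 × 0.75 × 0.91 × 0.61 = 0.13156
Marginal likelihood of the evidence = 0.24172.
P(benign misconfiguration | evidence) = 0.019227 / 0.24172 ≈ 0.080.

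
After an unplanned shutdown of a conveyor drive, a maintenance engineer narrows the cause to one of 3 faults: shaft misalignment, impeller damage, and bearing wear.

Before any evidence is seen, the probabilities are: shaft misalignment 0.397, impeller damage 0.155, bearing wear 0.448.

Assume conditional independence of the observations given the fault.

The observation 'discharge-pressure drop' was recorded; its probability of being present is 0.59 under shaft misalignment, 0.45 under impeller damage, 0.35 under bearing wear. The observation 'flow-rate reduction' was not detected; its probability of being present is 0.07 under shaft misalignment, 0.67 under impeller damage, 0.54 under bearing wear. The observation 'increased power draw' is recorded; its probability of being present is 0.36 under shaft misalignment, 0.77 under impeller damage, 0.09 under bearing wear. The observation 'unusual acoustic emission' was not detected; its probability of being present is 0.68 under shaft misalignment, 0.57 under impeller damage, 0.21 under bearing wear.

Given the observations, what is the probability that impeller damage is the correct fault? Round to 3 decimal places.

For each hypothesis, the unnormalized posterior weight is prior × product of the observation likelihoods (using 1 − P(present | H) for each absent observation):
  shaft misalignment: 0.397 × 0.59 × (1 − 0.07) × 0.36 × (1 − 0.68) = 0.025094
  impeller damage: 0.155 × 0.45 × (1 − 0.67) × 0.77 × (1 − 0.57) = 0.0076211
  bearing wear: 0.448 × 0.35 × (1 − 0.54) × 0.09 × (1 − 0.21) = 0.0051283
Marginal likelihood of the evidence = 0.037844.
P(impeller damage | evidence) = 0.0076211 / 0.037844 ≈ 0.201.

0.201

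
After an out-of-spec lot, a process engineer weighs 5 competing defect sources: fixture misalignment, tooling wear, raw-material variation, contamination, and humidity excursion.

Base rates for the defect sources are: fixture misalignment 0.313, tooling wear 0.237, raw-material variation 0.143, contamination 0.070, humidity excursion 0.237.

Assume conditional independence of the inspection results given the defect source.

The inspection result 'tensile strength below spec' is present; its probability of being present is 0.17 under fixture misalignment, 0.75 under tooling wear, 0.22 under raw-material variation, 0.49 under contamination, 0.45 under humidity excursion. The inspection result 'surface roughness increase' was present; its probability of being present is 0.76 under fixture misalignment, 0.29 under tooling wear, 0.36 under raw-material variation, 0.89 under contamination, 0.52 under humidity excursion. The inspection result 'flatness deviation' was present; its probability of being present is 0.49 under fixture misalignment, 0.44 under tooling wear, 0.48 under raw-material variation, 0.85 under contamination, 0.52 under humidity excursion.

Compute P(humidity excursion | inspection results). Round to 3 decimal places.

0.281

By Bayes' rule with conditional independence, the unnormalized weight for each hypothesis is prior × ∏ likelihoods:
  fixture misalignment: 0.313 × 0.17 × 0.76 × 0.49 = 0.019815
  tooling wear: 0.237 × 0.75 × 0.29 × 0.44 = 0.022681
  raw-material variation: 0.143 × 0.22 × 0.36 × 0.48 = 0.0054363
  contamination: 0.070 × 0.49 × 0.89 × 0.85 = 0.025948
  humidity excursion: 0.237 × 0.45 × 0.52 × 0.52 = 0.028838
The unnormalized weights sum to 0.10272.
P(humidity excursion | evidence) = 0.028838 / 0.10272 ≈ 0.281.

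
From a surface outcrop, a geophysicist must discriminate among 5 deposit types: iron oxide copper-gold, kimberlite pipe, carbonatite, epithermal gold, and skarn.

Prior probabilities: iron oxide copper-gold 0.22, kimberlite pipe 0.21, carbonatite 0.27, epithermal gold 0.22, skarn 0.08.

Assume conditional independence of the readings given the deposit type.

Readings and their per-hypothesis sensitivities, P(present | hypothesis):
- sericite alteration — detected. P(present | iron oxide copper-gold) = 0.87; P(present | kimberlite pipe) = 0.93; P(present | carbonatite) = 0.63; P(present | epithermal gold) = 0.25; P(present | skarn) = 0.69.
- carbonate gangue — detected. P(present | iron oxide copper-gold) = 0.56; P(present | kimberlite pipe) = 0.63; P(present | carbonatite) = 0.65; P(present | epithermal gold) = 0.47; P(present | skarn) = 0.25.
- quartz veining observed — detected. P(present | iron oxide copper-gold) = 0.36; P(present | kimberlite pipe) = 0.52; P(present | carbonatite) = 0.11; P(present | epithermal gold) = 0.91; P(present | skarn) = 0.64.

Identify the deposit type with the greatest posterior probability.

By Bayes' rule with conditional independence, the unnormalized weight for each hypothesis is prior × ∏ likelihoods:
  iron oxide copper-gold: 0.22 × 0.87 × 0.56 × 0.36 = 0.038586
  kimberlite pipe: 0.21 × 0.93 × 0.63 × 0.52 = 0.06398
  carbonatite: 0.27 × 0.63 × 0.65 × 0.11 = 0.012162
  epithermal gold: 0.22 × 0.25 × 0.47 × 0.91 = 0.023523
  skarn: 0.08 × 0.69 × 0.25 × 0.64 = 0.008832
Normalizing constant Z = 0.038586 + 0.06398 + 0.012162 + 0.023523 + 0.008832 = 0.14708.
P(iron oxide copper-gold | evidence) ≈ 0.038586 / 0.14708 ≈ 0.262
P(kimberlite pipe | evidence) ≈ 0.06398 / 0.14708 ≈ 0.435
P(carbonatite | evidence) ≈ 0.012162 / 0.14708 ≈ 0.083
P(epithermal gold | evidence) ≈ 0.023523 / 0.14708 ≈ 0.160
P(skarn | evidence) ≈ 0.008832 / 0.14708 ≈ 0.060
The largest is 0.435, so kimberlite pipe is most probable.

kimberlite pipe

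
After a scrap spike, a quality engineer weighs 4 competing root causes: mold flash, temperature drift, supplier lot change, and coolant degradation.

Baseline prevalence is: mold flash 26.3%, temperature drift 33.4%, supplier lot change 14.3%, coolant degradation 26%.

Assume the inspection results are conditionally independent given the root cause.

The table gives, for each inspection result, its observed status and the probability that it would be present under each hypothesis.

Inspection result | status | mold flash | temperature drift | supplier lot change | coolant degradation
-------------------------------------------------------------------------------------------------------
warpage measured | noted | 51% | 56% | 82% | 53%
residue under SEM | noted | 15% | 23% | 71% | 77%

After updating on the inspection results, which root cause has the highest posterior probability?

coolant degradation

Multiply each prior by the joint likelihood of the inspection result pattern:
  mold flash: 0.263 × 0.51 × 0.15 = 0.020119
  temperature drift: 0.334 × 0.56 × 0.23 = 0.043019
  supplier lot change: 0.143 × 0.82 × 0.71 = 0.083255
  coolant degradation: 0.260 × 0.53 × 0.77 = 0.10611
The unnormalized weights sum to 0.2525.
P(mold flash | evidence) ≈ 0.020119 / 0.2525 ≈ 0.080
P(temperature drift | evidence) ≈ 0.043019 / 0.2525 ≈ 0.170
P(supplier lot change | evidence) ≈ 0.083255 / 0.2525 ≈ 0.330
P(coolant degradation | evidence) ≈ 0.10611 / 0.2525 ≈ 0.420
The largest is 0.420, so coolant degradation is most probable.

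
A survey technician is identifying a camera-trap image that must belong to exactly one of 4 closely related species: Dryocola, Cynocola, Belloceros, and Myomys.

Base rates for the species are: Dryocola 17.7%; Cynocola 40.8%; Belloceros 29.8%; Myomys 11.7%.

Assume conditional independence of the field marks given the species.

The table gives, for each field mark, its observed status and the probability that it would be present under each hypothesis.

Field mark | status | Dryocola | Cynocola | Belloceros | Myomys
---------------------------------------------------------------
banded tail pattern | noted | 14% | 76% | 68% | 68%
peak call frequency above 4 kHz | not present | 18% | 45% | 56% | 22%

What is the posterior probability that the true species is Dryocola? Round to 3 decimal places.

0.059

By Bayes' rule with conditional independence, the unnormalized weight for each hypothesis is prior × ∏ likelihoods (using 1 − P(present | H) for each absent field mark):
  Dryocola: 0.177 × 0.14 × (1 − 0.18) = 0.02032
  Cynocola: 0.408 × 0.76 × (1 − 0.45) = 0.17054
  Belloceros: 0.298 × 0.68 × (1 − 0.56) = 0.089162
  Myomys: 0.117 × 0.68 × (1 − 0.22) = 0.062057
Marginal likelihood of the evidence = 0.34208.
P(Dryocola | evidence) = 0.02032 / 0.34208 ≈ 0.059.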